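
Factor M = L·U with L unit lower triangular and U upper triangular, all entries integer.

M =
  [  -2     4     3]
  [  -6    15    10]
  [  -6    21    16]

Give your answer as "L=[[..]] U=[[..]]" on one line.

  r1 -= 3·r0 → [0,3,1]
  r2 -= 3·r0 → [0,9,7]
  r2 -= 3·r1 → [0,0,4]

L=[[1,0,0],[3,1,0],[3,3,1]] U=[[-2,4,3],[0,3,1],[0,0,4]]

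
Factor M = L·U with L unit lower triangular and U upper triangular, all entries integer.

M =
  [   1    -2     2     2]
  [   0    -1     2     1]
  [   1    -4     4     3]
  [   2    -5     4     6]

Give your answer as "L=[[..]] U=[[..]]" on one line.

L=[[1,0,0,0],[0,1,0,0],[1,2,1,0],[2,1,1,1]] U=[[1,-2,2,2],[0,-1,2,1],[0,0,-2,-1],[0,0,0,2]]

  r1 -= 0·r0 → [0,-1,2,1]
  r2 -= 1·r0 → [0,-2,2,1]
  r3 -= 2·r0 → [0,-1,0,2]
  r2 -= 2·r1 → [0,0,-2,-1]
  r3 -= 1·r1 → [0,0,-2,1]
  r3 -= 1·r2 → [0,0,0,2]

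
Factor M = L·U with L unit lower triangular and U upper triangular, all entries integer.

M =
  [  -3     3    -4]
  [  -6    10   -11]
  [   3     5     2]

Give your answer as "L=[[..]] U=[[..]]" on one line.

  r1 -= 2·r0 → [0,4,-3]
  r2 -= -1·r0 → [0,8,-2]
  r2 -= 2·r1 → [0,0,4]

L=[[1,0,0],[2,1,0],[-1,2,1]] U=[[-3,3,-4],[0,4,-3],[0,0,4]]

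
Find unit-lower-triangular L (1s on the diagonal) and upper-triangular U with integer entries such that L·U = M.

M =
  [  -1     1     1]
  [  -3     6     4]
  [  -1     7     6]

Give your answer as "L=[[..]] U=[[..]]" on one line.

  r1 -= 3·r0 → [0,3,1]
  r2 -= 1·r0 → [0,6,5]
  r2 -= 2·r1 → [0,0,3]

L=[[1,0,0],[3,1,0],[1,2,1]] U=[[-1,1,1],[0,3,1],[0,0,3]]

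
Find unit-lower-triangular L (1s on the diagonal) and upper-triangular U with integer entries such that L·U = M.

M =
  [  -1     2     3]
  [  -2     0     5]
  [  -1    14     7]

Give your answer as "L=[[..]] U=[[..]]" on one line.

L=[[1,0,0],[2,1,0],[1,-3,1]] U=[[-1,2,3],[0,-4,-1],[0,0,1]]

  R1 -= 2·R0 → [0,-4,-1]
  R2 -= 1·R0 → [0,12,4]
  R2 -= -3·R1 → [0,0,1]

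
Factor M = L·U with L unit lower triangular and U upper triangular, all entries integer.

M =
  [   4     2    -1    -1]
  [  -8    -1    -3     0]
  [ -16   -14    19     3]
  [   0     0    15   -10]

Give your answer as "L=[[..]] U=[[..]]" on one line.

  row1 -= -2·row0 → [0,3,-5,-2]
  row2 -= -4·row0 → [0,-6,15,-1]
  row3 -= 0·row0 → [0,0,15,-10]
  row2 -= -2·row1 → [0,0,5,-5]
  row3 -= 0·row1 → [0,0,15,-10]
  row3 -= 3·row2 → [0,0,0,5]

L=[[1,0,0,0],[-2,1,0,0],[-4,-2,1,0],[0,0,3,1]] U=[[4,2,-1,-1],[0,3,-5,-2],[0,0,5,-5],[0,0,0,5]]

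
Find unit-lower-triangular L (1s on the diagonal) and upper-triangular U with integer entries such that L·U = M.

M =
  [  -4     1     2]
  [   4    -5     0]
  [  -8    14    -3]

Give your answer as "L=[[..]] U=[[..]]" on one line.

L=[[1,0,0],[-1,1,0],[2,-3,1]] U=[[-4,1,2],[0,-4,2],[0,0,-1]]

  row1 -= -1·row0 → [0,-4,2]
  row2 -= 2·row0 → [0,12,-7]
  row2 -= -3·row1 → [0,0,-1]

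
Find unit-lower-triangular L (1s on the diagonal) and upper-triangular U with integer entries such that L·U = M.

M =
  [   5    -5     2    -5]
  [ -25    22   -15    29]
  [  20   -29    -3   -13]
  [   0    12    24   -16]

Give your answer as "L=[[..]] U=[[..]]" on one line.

  r1 -= -5·r0 → [0,-3,-5,4]
  r2 -= 4·r0 → [0,-9,-11,7]
  r3 -= 0·r0 → [0,12,24,-16]
  r2 -= 3·r1 → [0,0,4,-5]
  r3 -= -4·r1 → [0,0,4,0]
  r3 -= 1·r2 → [0,0,0,5]

L=[[1,0,0,0],[-5,1,0,0],[4,3,1,0],[0,-4,1,1]] U=[[5,-5,2,-5],[0,-3,-5,4],[0,0,4,-5],[0,0,0,5]]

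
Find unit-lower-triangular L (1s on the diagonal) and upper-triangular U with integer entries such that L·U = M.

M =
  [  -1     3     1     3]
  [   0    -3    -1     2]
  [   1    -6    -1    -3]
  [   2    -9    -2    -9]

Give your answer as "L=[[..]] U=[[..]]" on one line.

  r1 -= 0·r0 → [0,-3,-1,2]
  r2 -= -1·r0 → [0,-3,0,0]
  r3 -= -2·r0 → [0,-3,0,-3]
  r2 -= 1·r1 → [0,0,1,-2]
  r3 -= 1·r1 → [0,0,1,-5]
  r3 -= 1·r2 → [0,0,0,-3]

L=[[1,0,0,0],[0,1,0,0],[-1,1,1,0],[-2,1,1,1]] U=[[-1,3,1,3],[0,-3,-1,2],[0,0,1,-2],[0,0,0,-3]]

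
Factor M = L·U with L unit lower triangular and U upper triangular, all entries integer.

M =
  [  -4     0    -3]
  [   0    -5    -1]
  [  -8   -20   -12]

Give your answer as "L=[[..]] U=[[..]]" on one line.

  r1 -= 0·r0 → [0,-5,-1]
  r2 -= 2·r0 → [0,-20,-6]
  r2 -= 4·r1 → [0,0,-2]

L=[[1,0,0],[0,1,0],[2,4,1]] U=[[-4,0,-3],[0,-5,-1],[0,0,-2]]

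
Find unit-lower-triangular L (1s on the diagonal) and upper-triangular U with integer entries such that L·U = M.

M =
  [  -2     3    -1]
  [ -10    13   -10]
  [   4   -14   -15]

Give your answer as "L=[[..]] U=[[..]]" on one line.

  r1 -= 5·r0 → [0,-2,-5]
  r2 -= -2·r0 → [0,-8,-17]
  r2 -= 4·r1 → [0,0,3]

L=[[1,0,0],[5,1,0],[-2,4,1]] U=[[-2,3,-1],[0,-2,-5],[0,0,3]]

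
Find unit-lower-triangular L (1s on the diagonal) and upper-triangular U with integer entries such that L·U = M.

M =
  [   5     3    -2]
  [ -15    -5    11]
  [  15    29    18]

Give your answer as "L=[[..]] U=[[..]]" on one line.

  row1 -= -3·row0 → [0,4,5]
  row2 -= 3·row0 → [0,20,24]
  row2 -= 5·row1 → [0,0,-1]

L=[[1,0,0],[-3,1,0],[3,5,1]] U=[[5,3,-2],[0,4,5],[0,0,-1]]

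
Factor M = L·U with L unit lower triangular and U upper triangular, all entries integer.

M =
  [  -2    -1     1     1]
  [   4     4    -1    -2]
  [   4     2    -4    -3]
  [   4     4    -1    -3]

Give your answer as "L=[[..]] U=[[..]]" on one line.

  R1 -= -2·R0 → [0,2,1,0]
  R2 -= -2·R0 → [0,0,-2,-1]
  R3 -= -2·R0 → [0,2,1,-1]
  R2 -= 0·R1 → [0,0,-2,-1]
  R3 -= 1·R1 → [0,0,0,-1]
  R3 -= 0·R2 → [0,0,0,-1]

L=[[1,0,0,0],[-2,1,0,0],[-2,0,1,0],[-2,1,0,1]] U=[[-2,-1,1,1],[0,2,1,0],[0,0,-2,-1],[0,0,0,-1]]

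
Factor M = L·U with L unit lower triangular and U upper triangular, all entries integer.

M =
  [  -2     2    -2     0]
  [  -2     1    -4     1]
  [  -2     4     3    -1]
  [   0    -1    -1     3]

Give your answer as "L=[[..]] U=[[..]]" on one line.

  r1 -= 1·r0 → [0,-1,-2,1]
  r2 -= 1·r0 → [0,2,5,-1]
  r3 -= 0·r0 → [0,-1,-1,3]
  r2 -= -2·r1 → [0,0,1,1]
  r3 -= 1·r1 → [0,0,1,2]
  r3 -= 1·r2 → [0,0,0,1]

L=[[1,0,0,0],[1,1,0,0],[1,-2,1,0],[0,1,1,1]] U=[[-2,2,-2,0],[0,-1,-2,1],[0,0,1,1],[0,0,0,1]]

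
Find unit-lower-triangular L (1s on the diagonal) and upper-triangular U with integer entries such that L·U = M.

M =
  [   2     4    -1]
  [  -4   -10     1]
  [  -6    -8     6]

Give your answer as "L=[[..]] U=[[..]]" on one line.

L=[[1,0,0],[-2,1,0],[-3,-2,1]] U=[[2,4,-1],[0,-2,-1],[0,0,1]]

  R1 -= -2·R0 → [0,-2,-1]
  R2 -= -3·R0 → [0,4,3]
  R2 -= -2·R1 → [0,0,1]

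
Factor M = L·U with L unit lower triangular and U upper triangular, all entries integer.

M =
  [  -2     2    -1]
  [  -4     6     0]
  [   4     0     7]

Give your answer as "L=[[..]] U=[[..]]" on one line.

  r1 -= 2·r0 → [0,2,2]
  r2 -= -2·r0 → [0,4,5]
  r2 -= 2·r1 → [0,0,1]

L=[[1,0,0],[2,1,0],[-2,2,1]] U=[[-2,2,-1],[0,2,2],[0,0,1]]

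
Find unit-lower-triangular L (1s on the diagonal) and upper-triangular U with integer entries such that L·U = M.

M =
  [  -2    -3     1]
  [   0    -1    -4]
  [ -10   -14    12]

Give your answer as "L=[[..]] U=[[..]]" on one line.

L=[[1,0,0],[0,1,0],[5,-1,1]] U=[[-2,-3,1],[0,-1,-4],[0,0,3]]

  R1 -= 0·R0 → [0,-1,-4]
  R2 -= 5·R0 → [0,1,7]
  R2 -= -1·R1 → [0,0,3]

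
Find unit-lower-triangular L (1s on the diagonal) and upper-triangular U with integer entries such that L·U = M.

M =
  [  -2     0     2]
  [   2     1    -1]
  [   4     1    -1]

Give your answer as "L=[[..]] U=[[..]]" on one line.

  R1 -= -1·R0 → [0,1,1]
  R2 -= -2·R0 → [0,1,3]
  R2 -= 1·R1 → [0,0,2]

L=[[1,0,0],[-1,1,0],[-2,1,1]] U=[[-2,0,2],[0,1,1],[0,0,2]]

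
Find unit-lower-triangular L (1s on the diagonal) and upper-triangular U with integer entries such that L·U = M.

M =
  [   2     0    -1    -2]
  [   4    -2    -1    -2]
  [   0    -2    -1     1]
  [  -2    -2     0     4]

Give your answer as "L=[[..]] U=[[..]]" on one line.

L=[[1,0,0,0],[2,1,0,0],[0,1,1,0],[-1,1,1,1]] U=[[2,0,-1,-2],[0,-2,1,2],[0,0,-2,-1],[0,0,0,1]]

  r1 -= 2·r0 → [0,-2,1,2]
  r2 -= 0·r0 → [0,-2,-1,1]
  r3 -= -1·r0 → [0,-2,-1,2]
  r2 -= 1·r1 → [0,0,-2,-1]
  r3 -= 1·r1 → [0,0,-2,0]
  r3 -= 1·r2 → [0,0,0,1]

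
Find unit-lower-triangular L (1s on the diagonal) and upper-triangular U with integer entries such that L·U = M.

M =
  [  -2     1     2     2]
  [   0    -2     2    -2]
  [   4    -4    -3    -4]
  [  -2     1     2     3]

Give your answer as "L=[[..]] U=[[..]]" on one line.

  row1 -= 0·row0 → [0,-2,2,-2]
  row2 -= -2·row0 → [0,-2,1,0]
  row3 -= 1·row0 → [0,0,0,1]
  row2 -= 1·row1 → [0,0,-1,2]
  row3 -= 0·row1 → [0,0,0,1]
  row3 -= 0·row2 → [0,0,0,1]

L=[[1,0,0,0],[0,1,0,0],[-2,1,1,0],[1,0,0,1]] U=[[-2,1,2,2],[0,-2,2,-2],[0,0,-1,2],[0,0,0,1]]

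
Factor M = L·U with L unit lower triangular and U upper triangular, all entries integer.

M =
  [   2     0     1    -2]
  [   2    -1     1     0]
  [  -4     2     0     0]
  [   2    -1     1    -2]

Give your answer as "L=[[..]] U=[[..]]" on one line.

  R1 -= 1·R0 → [0,-1,0,2]
  R2 -= -2·R0 → [0,2,2,-4]
  R3 -= 1·R0 → [0,-1,0,0]
  R2 -= -2·R1 → [0,0,2,0]
  R3 -= 1·R1 → [0,0,0,-2]
  R3 -= 0·R2 → [0,0,0,-2]

L=[[1,0,0,0],[1,1,0,0],[-2,-2,1,0],[1,1,0,1]] U=[[2,0,1,-2],[0,-1,0,2],[0,0,2,0],[0,0,0,-2]]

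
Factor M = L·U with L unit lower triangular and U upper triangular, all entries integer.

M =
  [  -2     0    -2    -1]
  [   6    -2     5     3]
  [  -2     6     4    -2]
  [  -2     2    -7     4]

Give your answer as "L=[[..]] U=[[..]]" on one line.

  R1 -= -3·R0 → [0,-2,-1,0]
  R2 -= 1·R0 → [0,6,6,-1]
  R3 -= 1·R0 → [0,2,-5,5]
  R2 -= -3·R1 → [0,0,3,-1]
  R3 -= -1·R1 → [0,0,-6,5]
  R3 -= -2·R2 → [0,0,0,3]

L=[[1,0,0,0],[-3,1,0,0],[1,-3,1,0],[1,-1,-2,1]] U=[[-2,0,-2,-1],[0,-2,-1,0],[0,0,3,-1],[0,0,0,3]]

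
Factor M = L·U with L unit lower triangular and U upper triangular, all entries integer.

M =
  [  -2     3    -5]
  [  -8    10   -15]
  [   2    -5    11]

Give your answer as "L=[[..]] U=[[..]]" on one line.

  row1 -= 4·row0 → [0,-2,5]
  row2 -= -1·row0 → [0,-2,6]
  row2 -= 1·row1 → [0,0,1]

L=[[1,0,0],[4,1,0],[-1,1,1]] U=[[-2,3,-5],[0,-2,5],[0,0,1]]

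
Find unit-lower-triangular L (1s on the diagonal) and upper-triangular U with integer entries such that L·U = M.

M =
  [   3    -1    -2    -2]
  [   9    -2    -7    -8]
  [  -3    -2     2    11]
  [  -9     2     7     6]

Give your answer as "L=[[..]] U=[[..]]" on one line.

  R1 -= 3·R0 → [0,1,-1,-2]
  R2 -= -1·R0 → [0,-3,0,9]
  R3 -= -3·R0 → [0,-1,1,0]
  R2 -= -3·R1 → [0,0,-3,3]
  R3 -= -1·R1 → [0,0,0,-2]
  R3 -= 0·R2 → [0,0,0,-2]

L=[[1,0,0,0],[3,1,0,0],[-1,-3,1,0],[-3,-1,0,1]] U=[[3,-1,-2,-2],[0,1,-1,-2],[0,0,-3,3],[0,0,0,-2]]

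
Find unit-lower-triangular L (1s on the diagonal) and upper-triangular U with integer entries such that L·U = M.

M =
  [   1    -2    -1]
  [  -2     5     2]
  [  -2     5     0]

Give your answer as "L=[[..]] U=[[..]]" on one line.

L=[[1,0,0],[-2,1,0],[-2,1,1]] U=[[1,-2,-1],[0,1,0],[0,0,-2]]

  row1 -= -2·row0 → [0,1,0]
  row2 -= -2·row0 → [0,1,-2]
  row2 -= 1·row1 → [0,0,-2]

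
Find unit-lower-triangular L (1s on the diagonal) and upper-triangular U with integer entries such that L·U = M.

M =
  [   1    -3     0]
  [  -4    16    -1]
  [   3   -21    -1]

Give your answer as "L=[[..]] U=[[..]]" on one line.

L=[[1,0,0],[-4,1,0],[3,-3,1]] U=[[1,-3,0],[0,4,-1],[0,0,-4]]

  R1 -= -4·R0 → [0,4,-1]
  R2 -= 3·R0 → [0,-12,-1]
  R2 -= -3·R1 → [0,0,-4]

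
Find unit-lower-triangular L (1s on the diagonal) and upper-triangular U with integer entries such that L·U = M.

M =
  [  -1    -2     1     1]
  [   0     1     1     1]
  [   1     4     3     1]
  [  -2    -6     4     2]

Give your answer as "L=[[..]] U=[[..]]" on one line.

L=[[1,0,0,0],[0,1,0,0],[-1,2,1,0],[2,-2,2,1]] U=[[-1,-2,1,1],[0,1,1,1],[0,0,2,0],[0,0,0,2]]

  row1 -= 0·row0 → [0,1,1,1]
  row2 -= -1·row0 → [0,2,4,2]
  row3 -= 2·row0 → [0,-2,2,0]
  row2 -= 2·row1 → [0,0,2,0]
  row3 -= -2·row1 → [0,0,4,2]
  row3 -= 2·row2 → [0,0,0,2]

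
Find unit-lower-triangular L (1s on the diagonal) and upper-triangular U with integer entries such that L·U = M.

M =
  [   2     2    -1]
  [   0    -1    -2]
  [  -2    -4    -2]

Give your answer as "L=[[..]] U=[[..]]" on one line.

  row1 -= 0·row0 → [0,-1,-2]
  row2 -= -1·row0 → [0,-2,-3]
  row2 -= 2·row1 → [0,0,1]

L=[[1,0,0],[0,1,0],[-1,2,1]] U=[[2,2,-1],[0,-1,-2],[0,0,1]]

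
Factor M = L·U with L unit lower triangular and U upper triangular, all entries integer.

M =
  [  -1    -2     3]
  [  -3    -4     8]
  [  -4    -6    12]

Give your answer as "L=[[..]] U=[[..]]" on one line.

L=[[1,0,0],[3,1,0],[4,1,1]] U=[[-1,-2,3],[0,2,-1],[0,0,1]]

  r1 -= 3·r0 → [0,2,-1]
  r2 -= 4·r0 → [0,2,0]
  r2 -= 1·r1 → [0,0,1]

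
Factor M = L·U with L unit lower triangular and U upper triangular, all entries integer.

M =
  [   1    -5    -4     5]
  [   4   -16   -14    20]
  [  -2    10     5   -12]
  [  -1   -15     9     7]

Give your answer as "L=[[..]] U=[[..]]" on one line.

L=[[1,0,0,0],[4,1,0,0],[-2,0,1,0],[-1,-5,-5,1]] U=[[1,-5,-4,5],[0,4,2,0],[0,0,-3,-2],[0,0,0,2]]

  row1 -= 4·row0 → [0,4,2,0]
  row2 -= -2·row0 → [0,0,-3,-2]
  row3 -= -1·row0 → [0,-20,5,12]
  row2 -= 0·row1 → [0,0,-3,-2]
  row3 -= -5·row1 → [0,0,15,12]
  row3 -= -5·row2 → [0,0,0,2]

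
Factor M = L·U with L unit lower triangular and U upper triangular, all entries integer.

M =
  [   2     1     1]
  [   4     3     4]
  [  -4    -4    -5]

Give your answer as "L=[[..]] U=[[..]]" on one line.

L=[[1,0,0],[2,1,0],[-2,-2,1]] U=[[2,1,1],[0,1,2],[0,0,1]]

  row1 -= 2·row0 → [0,1,2]
  row2 -= -2·row0 → [0,-2,-3]
  row2 -= -2·row1 → [0,0,1]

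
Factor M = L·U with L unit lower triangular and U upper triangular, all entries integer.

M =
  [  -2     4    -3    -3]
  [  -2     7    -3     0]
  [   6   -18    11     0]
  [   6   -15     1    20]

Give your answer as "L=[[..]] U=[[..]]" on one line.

L=[[1,0,0,0],[1,1,0,0],[-3,-2,1,0],[-3,-1,-4,1]] U=[[-2,4,-3,-3],[0,3,0,3],[0,0,2,-3],[0,0,0,2]]

  r1 -= 1·r0 → [0,3,0,3]
  r2 -= -3·r0 → [0,-6,2,-9]
  r3 -= -3·r0 → [0,-3,-8,11]
  r2 -= -2·r1 → [0,0,2,-3]
  r3 -= -1·r1 → [0,0,-8,14]
  r3 -= -4·r2 → [0,0,0,2]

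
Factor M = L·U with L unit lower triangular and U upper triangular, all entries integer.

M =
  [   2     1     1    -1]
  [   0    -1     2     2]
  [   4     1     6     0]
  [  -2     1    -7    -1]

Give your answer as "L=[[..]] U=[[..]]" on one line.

L=[[1,0,0,0],[0,1,0,0],[2,1,1,0],[-1,-2,-1,1]] U=[[2,1,1,-1],[0,-1,2,2],[0,0,2,0],[0,0,0,2]]

  row1 -= 0·row0 → [0,-1,2,2]
  row2 -= 2·row0 → [0,-1,4,2]
  row3 -= -1·row0 → [0,2,-6,-2]
  row2 -= 1·row1 → [0,0,2,0]
  row3 -= -2·row1 → [0,0,-2,2]
  row3 -= -1·row2 → [0,0,0,2]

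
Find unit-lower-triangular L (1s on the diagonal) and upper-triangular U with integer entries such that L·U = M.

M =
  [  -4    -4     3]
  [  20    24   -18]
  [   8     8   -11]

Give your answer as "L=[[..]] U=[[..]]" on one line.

  R1 -= -5·R0 → [0,4,-3]
  R2 -= -2·R0 → [0,0,-5]
  R2 -= 0·R1 → [0,0,-5]

L=[[1,0,0],[-5,1,0],[-2,0,1]] U=[[-4,-4,3],[0,4,-3],[0,0,-5]]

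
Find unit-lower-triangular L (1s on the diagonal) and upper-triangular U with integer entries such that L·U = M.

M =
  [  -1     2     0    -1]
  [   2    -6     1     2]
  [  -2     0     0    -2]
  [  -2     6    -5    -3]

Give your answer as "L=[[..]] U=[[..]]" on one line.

  r1 -= -2·r0 → [0,-2,1,0]
  r2 -= 2·r0 → [0,-4,0,0]
  r3 -= 2·r0 → [0,2,-5,-1]
  r2 -= 2·r1 → [0,0,-2,0]
  r3 -= -1·r1 → [0,0,-4,-1]
  r3 -= 2·r2 → [0,0,0,-1]

L=[[1,0,0,0],[-2,1,0,0],[2,2,1,0],[2,-1,2,1]] U=[[-1,2,0,-1],[0,-2,1,0],[0,0,-2,0],[0,0,0,-1]]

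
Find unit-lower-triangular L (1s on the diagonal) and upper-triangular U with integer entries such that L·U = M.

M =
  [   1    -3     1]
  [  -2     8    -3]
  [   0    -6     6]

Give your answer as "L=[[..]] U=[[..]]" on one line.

  r1 -= -2·r0 → [0,2,-1]
  r2 -= 0·r0 → [0,-6,6]
  r2 -= -3·r1 → [0,0,3]

L=[[1,0,0],[-2,1,0],[0,-3,1]] U=[[1,-3,1],[0,2,-1],[0,0,3]]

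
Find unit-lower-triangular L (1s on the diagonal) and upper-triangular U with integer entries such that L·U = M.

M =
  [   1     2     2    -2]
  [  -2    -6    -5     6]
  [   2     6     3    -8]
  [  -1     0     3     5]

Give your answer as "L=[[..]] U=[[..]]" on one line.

  R1 -= -2·R0 → [0,-2,-1,2]
  R2 -= 2·R0 → [0,2,-1,-4]
  R3 -= -1·R0 → [0,2,5,3]
  R2 -= -1·R1 → [0,0,-2,-2]
  R3 -= -1·R1 → [0,0,4,5]
  R3 -= -2·R2 → [0,0,0,1]

L=[[1,0,0,0],[-2,1,0,0],[2,-1,1,0],[-1,-1,-2,1]] U=[[1,2,2,-2],[0,-2,-1,2],[0,0,-2,-2],[0,0,0,1]]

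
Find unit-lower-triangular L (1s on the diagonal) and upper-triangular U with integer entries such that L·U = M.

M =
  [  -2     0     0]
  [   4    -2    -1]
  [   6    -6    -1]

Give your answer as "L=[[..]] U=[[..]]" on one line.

  R1 -= -2·R0 → [0,-2,-1]
  R2 -= -3·R0 → [0,-6,-1]
  R2 -= 3·R1 → [0,0,2]

L=[[1,0,0],[-2,1,0],[-3,3,1]] U=[[-2,0,0],[0,-2,-1],[0,0,2]]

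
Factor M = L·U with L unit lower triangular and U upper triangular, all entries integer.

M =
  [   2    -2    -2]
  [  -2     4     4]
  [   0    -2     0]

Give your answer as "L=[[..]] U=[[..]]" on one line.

  row1 -= -1·row0 → [0,2,2]
  row2 -= 0·row0 → [0,-2,0]
  row2 -= -1·row1 → [0,0,2]

L=[[1,0,0],[-1,1,0],[0,-1,1]] U=[[2,-2,-2],[0,2,2],[0,0,2]]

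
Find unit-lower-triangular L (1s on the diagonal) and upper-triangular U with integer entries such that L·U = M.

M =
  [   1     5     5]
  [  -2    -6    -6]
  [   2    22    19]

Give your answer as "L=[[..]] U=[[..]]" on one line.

  R1 -= -2·R0 → [0,4,4]
  R2 -= 2·R0 → [0,12,9]
  R2 -= 3·R1 → [0,0,-3]

L=[[1,0,0],[-2,1,0],[2,3,1]] U=[[1,5,5],[0,4,4],[0,0,-3]]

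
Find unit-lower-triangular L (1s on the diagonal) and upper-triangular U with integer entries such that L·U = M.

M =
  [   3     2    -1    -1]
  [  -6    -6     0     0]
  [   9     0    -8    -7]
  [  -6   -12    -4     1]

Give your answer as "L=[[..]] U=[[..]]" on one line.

L=[[1,0,0,0],[-2,1,0,0],[3,3,1,0],[-2,4,2,1]] U=[[3,2,-1,-1],[0,-2,-2,-2],[0,0,1,2],[0,0,0,3]]

  R1 -= -2·R0 → [0,-2,-2,-2]
  R2 -= 3·R0 → [0,-6,-5,-4]
  R3 -= -2·R0 → [0,-8,-6,-1]
  R2 -= 3·R1 → [0,0,1,2]
  R3 -= 4·R1 → [0,0,2,7]
  R3 -= 2·R2 → [0,0,0,3]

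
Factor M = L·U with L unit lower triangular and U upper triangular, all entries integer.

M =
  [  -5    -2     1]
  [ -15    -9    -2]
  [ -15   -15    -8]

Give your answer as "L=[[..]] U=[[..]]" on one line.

L=[[1,0,0],[3,1,0],[3,3,1]] U=[[-5,-2,1],[0,-3,-5],[0,0,4]]

  row1 -= 3·row0 → [0,-3,-5]
  row2 -= 3·row0 → [0,-9,-11]
  row2 -= 3·row1 → [0,0,4]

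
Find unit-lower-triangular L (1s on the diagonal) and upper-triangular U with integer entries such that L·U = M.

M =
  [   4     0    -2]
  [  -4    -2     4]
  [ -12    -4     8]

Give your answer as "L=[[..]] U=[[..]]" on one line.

L=[[1,0,0],[-1,1,0],[-3,2,1]] U=[[4,0,-2],[0,-2,2],[0,0,-2]]

  r1 -= -1·r0 → [0,-2,2]
  r2 -= -3·r0 → [0,-4,2]
  r2 -= 2·r1 → [0,0,-2]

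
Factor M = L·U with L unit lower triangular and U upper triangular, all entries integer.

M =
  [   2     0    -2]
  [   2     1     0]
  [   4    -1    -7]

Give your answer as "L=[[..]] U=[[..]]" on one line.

  R1 -= 1·R0 → [0,1,2]
  R2 -= 2·R0 → [0,-1,-3]
  R2 -= -1·R1 → [0,0,-1]

L=[[1,0,0],[1,1,0],[2,-1,1]] U=[[2,0,-2],[0,1,2],[0,0,-1]]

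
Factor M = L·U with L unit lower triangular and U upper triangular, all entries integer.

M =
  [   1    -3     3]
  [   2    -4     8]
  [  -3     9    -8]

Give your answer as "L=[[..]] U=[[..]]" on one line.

L=[[1,0,0],[2,1,0],[-3,0,1]] U=[[1,-3,3],[0,2,2],[0,0,1]]

  row1 -= 2·row0 → [0,2,2]
  row2 -= -3·row0 → [0,0,1]
  row2 -= 0·row1 → [0,0,1]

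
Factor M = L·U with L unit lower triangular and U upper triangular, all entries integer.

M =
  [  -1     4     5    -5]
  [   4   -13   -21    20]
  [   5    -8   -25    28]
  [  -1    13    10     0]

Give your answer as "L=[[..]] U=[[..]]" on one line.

  row1 -= -4·row0 → [0,3,-1,0]
  row2 -= -5·row0 → [0,12,0,3]
  row3 -= 1·row0 → [0,9,5,5]
  row2 -= 4·row1 → [0,0,4,3]
  row3 -= 3·row1 → [0,0,8,5]
  row3 -= 2·row2 → [0,0,0,-1]

L=[[1,0,0,0],[-4,1,0,0],[-5,4,1,0],[1,3,2,1]] U=[[-1,4,5,-5],[0,3,-1,0],[0,0,4,3],[0,0,0,-1]]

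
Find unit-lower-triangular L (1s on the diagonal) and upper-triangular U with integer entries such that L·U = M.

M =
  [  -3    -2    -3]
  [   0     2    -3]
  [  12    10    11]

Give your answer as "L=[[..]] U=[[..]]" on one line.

L=[[1,0,0],[0,1,0],[-4,1,1]] U=[[-3,-2,-3],[0,2,-3],[0,0,2]]

  R1 -= 0·R0 → [0,2,-3]
  R2 -= -4·R0 → [0,2,-1]
  R2 -= 1·R1 → [0,0,2]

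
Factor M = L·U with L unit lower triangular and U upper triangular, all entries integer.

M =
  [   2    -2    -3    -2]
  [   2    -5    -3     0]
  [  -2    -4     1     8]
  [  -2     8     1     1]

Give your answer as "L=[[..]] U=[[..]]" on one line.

L=[[1,0,0,0],[1,1,0,0],[-1,2,1,0],[-1,-2,1,1]] U=[[2,-2,-3,-2],[0,-3,0,2],[0,0,-2,2],[0,0,0,1]]

  row1 -= 1·row0 → [0,-3,0,2]
  row2 -= -1·row0 → [0,-6,-2,6]
  row3 -= -1·row0 → [0,6,-2,-1]
  row2 -= 2·row1 → [0,0,-2,2]
  row3 -= -2·row1 → [0,0,-2,3]
  row3 -= 1·row2 → [0,0,0,1]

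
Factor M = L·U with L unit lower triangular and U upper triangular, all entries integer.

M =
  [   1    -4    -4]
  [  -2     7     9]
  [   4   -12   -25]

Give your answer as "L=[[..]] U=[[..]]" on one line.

L=[[1,0,0],[-2,1,0],[4,-4,1]] U=[[1,-4,-4],[0,-1,1],[0,0,-5]]

  row1 -= -2·row0 → [0,-1,1]
  row2 -= 4·row0 → [0,4,-9]
  row2 -= -4·row1 → [0,0,-5]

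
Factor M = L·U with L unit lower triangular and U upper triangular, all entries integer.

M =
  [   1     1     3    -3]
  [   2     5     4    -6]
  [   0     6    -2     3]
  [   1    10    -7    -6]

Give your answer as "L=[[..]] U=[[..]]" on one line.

L=[[1,0,0,0],[2,1,0,0],[0,2,1,0],[1,3,-2,1]] U=[[1,1,3,-3],[0,3,-2,0],[0,0,2,3],[0,0,0,3]]

  R1 -= 2·R0 → [0,3,-2,0]
  R2 -= 0·R0 → [0,6,-2,3]
  R3 -= 1·R0 → [0,9,-10,-3]
  R2 -= 2·R1 → [0,0,2,3]
  R3 -= 3·R1 → [0,0,-4,-3]
  R3 -= -2·R2 → [0,0,0,3]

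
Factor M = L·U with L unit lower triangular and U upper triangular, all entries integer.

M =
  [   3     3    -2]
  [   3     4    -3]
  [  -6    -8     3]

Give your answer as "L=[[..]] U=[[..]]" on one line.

L=[[1,0,0],[1,1,0],[-2,-2,1]] U=[[3,3,-2],[0,1,-1],[0,0,-3]]

  R1 -= 1·R0 → [0,1,-1]
  R2 -= -2·R0 → [0,-2,-1]
  R2 -= -2·R1 → [0,0,-3]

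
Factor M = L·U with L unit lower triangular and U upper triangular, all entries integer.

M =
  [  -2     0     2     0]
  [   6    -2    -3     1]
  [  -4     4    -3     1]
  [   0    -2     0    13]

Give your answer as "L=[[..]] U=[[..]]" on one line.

  R1 -= -3·R0 → [0,-2,3,1]
  R2 -= 2·R0 → [0,4,-7,1]
  R3 -= 0·R0 → [0,-2,0,13]
  R2 -= -2·R1 → [0,0,-1,3]
  R3 -= 1·R1 → [0,0,-3,12]
  R3 -= 3·R2 → [0,0,0,3]

L=[[1,0,0,0],[-3,1,0,0],[2,-2,1,0],[0,1,3,1]] U=[[-2,0,2,0],[0,-2,3,1],[0,0,-1,3],[0,0,0,3]]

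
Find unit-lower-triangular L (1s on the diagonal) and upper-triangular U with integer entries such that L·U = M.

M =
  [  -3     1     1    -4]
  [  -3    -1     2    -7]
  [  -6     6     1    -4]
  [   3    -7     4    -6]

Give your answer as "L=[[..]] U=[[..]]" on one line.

L=[[1,0,0,0],[1,1,0,0],[2,-2,1,0],[-1,3,2,1]] U=[[-3,1,1,-4],[0,-2,1,-3],[0,0,1,-2],[0,0,0,3]]

  R1 -= 1·R0 → [0,-2,1,-3]
  R2 -= 2·R0 → [0,4,-1,4]
  R3 -= -1·R0 → [0,-6,5,-10]
  R2 -= -2·R1 → [0,0,1,-2]
  R3 -= 3·R1 → [0,0,2,-1]
  R3 -= 2·R2 → [0,0,0,3]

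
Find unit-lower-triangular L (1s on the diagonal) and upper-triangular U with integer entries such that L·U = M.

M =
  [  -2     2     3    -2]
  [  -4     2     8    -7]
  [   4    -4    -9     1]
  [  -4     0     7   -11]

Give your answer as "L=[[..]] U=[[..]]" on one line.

L=[[1,0,0,0],[2,1,0,0],[-2,0,1,0],[2,2,1,1]] U=[[-2,2,3,-2],[0,-2,2,-3],[0,0,-3,-3],[0,0,0,2]]

  r1 -= 2·r0 → [0,-2,2,-3]
  r2 -= -2·r0 → [0,0,-3,-3]
  r3 -= 2·r0 → [0,-4,1,-7]
  r2 -= 0·r1 → [0,0,-3,-3]
  r3 -= 2·r1 → [0,0,-3,-1]
  r3 -= 1·r2 → [0,0,0,2]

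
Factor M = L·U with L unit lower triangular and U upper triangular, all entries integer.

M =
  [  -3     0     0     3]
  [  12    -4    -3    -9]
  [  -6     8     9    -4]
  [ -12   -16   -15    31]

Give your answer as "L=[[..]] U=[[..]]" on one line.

  R1 -= -4·R0 → [0,-4,-3,3]
  R2 -= 2·R0 → [0,8,9,-10]
  R3 -= 4·R0 → [0,-16,-15,19]
  R2 -= -2·R1 → [0,0,3,-4]
  R3 -= 4·R1 → [0,0,-3,7]
  R3 -= -1·R2 → [0,0,0,3]

L=[[1,0,0,0],[-4,1,0,0],[2,-2,1,0],[4,4,-1,1]] U=[[-3,0,0,3],[0,-4,-3,3],[0,0,3,-4],[0,0,0,3]]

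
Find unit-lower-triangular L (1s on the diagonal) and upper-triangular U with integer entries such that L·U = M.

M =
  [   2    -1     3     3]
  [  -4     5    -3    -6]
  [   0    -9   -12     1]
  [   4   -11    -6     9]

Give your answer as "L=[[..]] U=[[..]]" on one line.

  r1 -= -2·r0 → [0,3,3,0]
  r2 -= 0·r0 → [0,-9,-12,1]
  r3 -= 2·r0 → [0,-9,-12,3]
  r2 -= -3·r1 → [0,0,-3,1]
  r3 -= -3·r1 → [0,0,-3,3]
  r3 -= 1·r2 → [0,0,0,2]

L=[[1,0,0,0],[-2,1,0,0],[0,-3,1,0],[2,-3,1,1]] U=[[2,-1,3,3],[0,3,3,0],[0,0,-3,1],[0,0,0,2]]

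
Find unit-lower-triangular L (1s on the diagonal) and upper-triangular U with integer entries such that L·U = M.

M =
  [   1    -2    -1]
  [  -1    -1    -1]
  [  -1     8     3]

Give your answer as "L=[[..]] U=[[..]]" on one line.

L=[[1,0,0],[-1,1,0],[-1,-2,1]] U=[[1,-2,-1],[0,-3,-2],[0,0,-2]]

  R1 -= -1·R0 → [0,-3,-2]
  R2 -= -1·R0 → [0,6,2]
  R2 -= -2·R1 → [0,0,-2]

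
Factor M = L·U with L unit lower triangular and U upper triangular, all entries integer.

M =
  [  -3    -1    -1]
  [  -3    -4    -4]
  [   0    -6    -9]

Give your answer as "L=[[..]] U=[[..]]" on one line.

L=[[1,0,0],[1,1,0],[0,2,1]] U=[[-3,-1,-1],[0,-3,-3],[0,0,-3]]

  r1 -= 1·r0 → [0,-3,-3]
  r2 -= 0·r0 → [0,-6,-9]
  r2 -= 2·r1 → [0,0,-3]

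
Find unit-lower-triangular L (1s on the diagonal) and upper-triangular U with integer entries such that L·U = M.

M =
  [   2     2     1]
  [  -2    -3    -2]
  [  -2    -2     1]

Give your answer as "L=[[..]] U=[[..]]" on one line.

  row1 -= -1·row0 → [0,-1,-1]
  row2 -= -1·row0 → [0,0,2]
  row2 -= 0·row1 → [0,0,2]

L=[[1,0,0],[-1,1,0],[-1,0,1]] U=[[2,2,1],[0,-1,-1],[0,0,2]]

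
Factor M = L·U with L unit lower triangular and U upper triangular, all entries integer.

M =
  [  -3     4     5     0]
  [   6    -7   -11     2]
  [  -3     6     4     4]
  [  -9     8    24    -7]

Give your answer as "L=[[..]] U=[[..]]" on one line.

L=[[1,0,0,0],[-2,1,0,0],[1,2,1,0],[3,-4,5,1]] U=[[-3,4,5,0],[0,1,-1,2],[0,0,1,0],[0,0,0,1]]

  row1 -= -2·row0 → [0,1,-1,2]
  row2 -= 1·row0 → [0,2,-1,4]
  row3 -= 3·row0 → [0,-4,9,-7]
  row2 -= 2·row1 → [0,0,1,0]
  row3 -= -4·row1 → [0,0,5,1]
  row3 -= 5·row2 → [0,0,0,1]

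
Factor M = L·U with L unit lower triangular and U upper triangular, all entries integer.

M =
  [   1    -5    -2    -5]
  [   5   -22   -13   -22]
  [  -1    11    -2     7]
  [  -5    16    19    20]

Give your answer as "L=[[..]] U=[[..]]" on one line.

  row1 -= 5·row0 → [0,3,-3,3]
  row2 -= -1·row0 → [0,6,-4,2]
  row3 -= -5·row0 → [0,-9,9,-5]
  row2 -= 2·row1 → [0,0,2,-4]
  row3 -= -3·row1 → [0,0,0,4]
  row3 -= 0·row2 → [0,0,0,4]

L=[[1,0,0,0],[5,1,0,0],[-1,2,1,0],[-5,-3,0,1]] U=[[1,-5,-2,-5],[0,3,-3,3],[0,0,2,-4],[0,0,0,4]]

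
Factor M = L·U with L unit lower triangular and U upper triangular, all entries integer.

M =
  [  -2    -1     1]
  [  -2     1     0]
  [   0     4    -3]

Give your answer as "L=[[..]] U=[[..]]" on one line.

L=[[1,0,0],[1,1,0],[0,2,1]] U=[[-2,-1,1],[0,2,-1],[0,0,-1]]

  r1 -= 1·r0 → [0,2,-1]
  r2 -= 0·r0 → [0,4,-3]
  r2 -= 2·r1 → [0,0,-1]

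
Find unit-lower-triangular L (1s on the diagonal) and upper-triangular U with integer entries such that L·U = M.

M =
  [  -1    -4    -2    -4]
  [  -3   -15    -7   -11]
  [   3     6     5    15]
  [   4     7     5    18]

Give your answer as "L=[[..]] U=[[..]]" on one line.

  R1 -= 3·R0 → [0,-3,-1,1]
  R2 -= -3·R0 → [0,-6,-1,3]
  R3 -= -4·R0 → [0,-9,-3,2]
  R2 -= 2·R1 → [0,0,1,1]
  R3 -= 3·R1 → [0,0,0,-1]
  R3 -= 0·R2 → [0,0,0,-1]

L=[[1,0,0,0],[3,1,0,0],[-3,2,1,0],[-4,3,0,1]] U=[[-1,-4,-2,-4],[0,-3,-1,1],[0,0,1,1],[0,0,0,-1]]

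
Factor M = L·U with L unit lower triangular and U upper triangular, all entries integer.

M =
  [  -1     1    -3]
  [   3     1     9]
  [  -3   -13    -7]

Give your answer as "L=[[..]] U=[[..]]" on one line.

  row1 -= -3·row0 → [0,4,0]
  row2 -= 3·row0 → [0,-16,2]
  row2 -= -4·row1 → [0,0,2]

L=[[1,0,0],[-3,1,0],[3,-4,1]] U=[[-1,1,-3],[0,4,0],[0,0,2]]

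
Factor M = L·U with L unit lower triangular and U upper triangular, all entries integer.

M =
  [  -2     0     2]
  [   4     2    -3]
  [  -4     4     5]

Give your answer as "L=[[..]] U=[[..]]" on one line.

  r1 -= -2·r0 → [0,2,1]
  r2 -= 2·r0 → [0,4,1]
  r2 -= 2·r1 → [0,0,-1]

L=[[1,0,0],[-2,1,0],[2,2,1]] U=[[-2,0,2],[0,2,1],[0,0,-1]]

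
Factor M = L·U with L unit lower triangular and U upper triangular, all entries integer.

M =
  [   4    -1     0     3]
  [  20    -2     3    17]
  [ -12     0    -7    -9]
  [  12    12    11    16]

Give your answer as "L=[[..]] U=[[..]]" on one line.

L=[[1,0,0,0],[5,1,0,0],[-3,-1,1,0],[3,5,1,1]] U=[[4,-1,0,3],[0,3,3,2],[0,0,-4,2],[0,0,0,-5]]

  R1 -= 5·R0 → [0,3,3,2]
  R2 -= -3·R0 → [0,-3,-7,0]
  R3 -= 3·R0 → [0,15,11,7]
  R2 -= -1·R1 → [0,0,-4,2]
  R3 -= 5·R1 → [0,0,-4,-3]
  R3 -= 1·R2 → [0,0,0,-5]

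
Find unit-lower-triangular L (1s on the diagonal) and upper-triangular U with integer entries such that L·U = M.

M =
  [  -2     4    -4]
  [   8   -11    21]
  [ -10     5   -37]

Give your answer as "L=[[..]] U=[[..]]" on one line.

  R1 -= -4·R0 → [0,5,5]
  R2 -= 5·R0 → [0,-15,-17]
  R2 -= -3·R1 → [0,0,-2]

L=[[1,0,0],[-4,1,0],[5,-3,1]] U=[[-2,4,-4],[0,5,5],[0,0,-2]]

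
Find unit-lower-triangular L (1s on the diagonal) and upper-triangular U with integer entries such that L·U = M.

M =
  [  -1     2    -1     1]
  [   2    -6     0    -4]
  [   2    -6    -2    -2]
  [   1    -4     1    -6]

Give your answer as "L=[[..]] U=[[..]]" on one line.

  r1 -= -2·r0 → [0,-2,-2,-2]
  r2 -= -2·r0 → [0,-2,-4,0]
  r3 -= -1·r0 → [0,-2,0,-5]
  r2 -= 1·r1 → [0,0,-2,2]
  r3 -= 1·r1 → [0,0,2,-3]
  r3 -= -1·r2 → [0,0,0,-1]

L=[[1,0,0,0],[-2,1,0,0],[-2,1,1,0],[-1,1,-1,1]] U=[[-1,2,-1,1],[0,-2,-2,-2],[0,0,-2,2],[0,0,0,-1]]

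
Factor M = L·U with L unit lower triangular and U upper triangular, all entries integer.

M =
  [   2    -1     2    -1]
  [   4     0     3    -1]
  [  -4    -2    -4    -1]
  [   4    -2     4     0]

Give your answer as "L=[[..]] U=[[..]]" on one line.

L=[[1,0,0,0],[2,1,0,0],[-2,-2,1,0],[2,0,0,1]] U=[[2,-1,2,-1],[0,2,-1,1],[0,0,-2,-1],[0,0,0,2]]

  r1 -= 2·r0 → [0,2,-1,1]
  r2 -= -2·r0 → [0,-4,0,-3]
  r3 -= 2·r0 → [0,0,0,2]
  r2 -= -2·r1 → [0,0,-2,-1]
  r3 -= 0·r1 → [0,0,0,2]
  r3 -= 0·r2 → [0,0,0,2]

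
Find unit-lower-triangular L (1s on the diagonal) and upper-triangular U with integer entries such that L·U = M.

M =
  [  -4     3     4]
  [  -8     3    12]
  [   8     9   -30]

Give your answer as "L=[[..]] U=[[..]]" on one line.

  R1 -= 2·R0 → [0,-3,4]
  R2 -= -2·R0 → [0,15,-22]
  R2 -= -5·R1 → [0,0,-2]

L=[[1,0,0],[2,1,0],[-2,-5,1]] U=[[-4,3,4],[0,-3,4],[0,0,-2]]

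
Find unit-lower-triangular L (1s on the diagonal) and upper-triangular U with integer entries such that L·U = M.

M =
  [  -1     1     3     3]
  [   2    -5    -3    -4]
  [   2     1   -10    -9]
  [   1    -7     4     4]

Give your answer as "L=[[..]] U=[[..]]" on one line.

L=[[1,0,0,0],[-2,1,0,0],[-2,-1,1,0],[-1,2,-1,1]] U=[[-1,1,3,3],[0,-3,3,2],[0,0,-1,-1],[0,0,0,2]]

  r1 -= -2·r0 → [0,-3,3,2]
  r2 -= -2·r0 → [0,3,-4,-3]
  r3 -= -1·r0 → [0,-6,7,7]
  r2 -= -1·r1 → [0,0,-1,-1]
  r3 -= 2·r1 → [0,0,1,3]
  r3 -= -1·r2 → [0,0,0,2]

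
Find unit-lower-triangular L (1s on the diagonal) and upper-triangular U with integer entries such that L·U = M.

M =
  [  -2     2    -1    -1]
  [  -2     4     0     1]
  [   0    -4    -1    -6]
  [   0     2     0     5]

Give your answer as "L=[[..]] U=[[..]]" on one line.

  row1 -= 1·row0 → [0,2,1,2]
  row2 -= 0·row0 → [0,-4,-1,-6]
  row3 -= 0·row0 → [0,2,0,5]
  row2 -= -2·row1 → [0,0,1,-2]
  row3 -= 1·row1 → [0,0,-1,3]
  row3 -= -1·row2 → [0,0,0,1]

L=[[1,0,0,0],[1,1,0,0],[0,-2,1,0],[0,1,-1,1]] U=[[-2,2,-1,-1],[0,2,1,2],[0,0,1,-2],[0,0,0,1]]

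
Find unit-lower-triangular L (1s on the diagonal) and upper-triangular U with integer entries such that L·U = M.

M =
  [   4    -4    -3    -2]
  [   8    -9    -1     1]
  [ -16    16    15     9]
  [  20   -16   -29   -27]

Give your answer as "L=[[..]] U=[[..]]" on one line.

  row1 -= 2·row0 → [0,-1,5,5]
  row2 -= -4·row0 → [0,0,3,1]
  row3 -= 5·row0 → [0,4,-14,-17]
  row2 -= 0·row1 → [0,0,3,1]
  row3 -= -4·row1 → [0,0,6,3]
  row3 -= 2·row2 → [0,0,0,1]

L=[[1,0,0,0],[2,1,0,0],[-4,0,1,0],[5,-4,2,1]] U=[[4,-4,-3,-2],[0,-1,5,5],[0,0,3,1],[0,0,0,1]]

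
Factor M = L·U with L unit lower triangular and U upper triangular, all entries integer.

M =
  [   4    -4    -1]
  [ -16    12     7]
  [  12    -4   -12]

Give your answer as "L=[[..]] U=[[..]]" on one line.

  r1 -= -4·r0 → [0,-4,3]
  r2 -= 3·r0 → [0,8,-9]
  r2 -= -2·r1 → [0,0,-3]

L=[[1,0,0],[-4,1,0],[3,-2,1]] U=[[4,-4,-1],[0,-4,3],[0,0,-3]]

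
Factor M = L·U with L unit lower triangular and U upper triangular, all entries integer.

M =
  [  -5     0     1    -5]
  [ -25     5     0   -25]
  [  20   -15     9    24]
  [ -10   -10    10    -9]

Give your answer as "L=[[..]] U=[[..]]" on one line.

  r1 -= 5·r0 → [0,5,-5,0]
  r2 -= -4·r0 → [0,-15,13,4]
  r3 -= 2·r0 → [0,-10,8,1]
  r2 -= -3·r1 → [0,0,-2,4]
  r3 -= -2·r1 → [0,0,-2,1]
  r3 -= 1·r2 → [0,0,0,-3]

L=[[1,0,0,0],[5,1,0,0],[-4,-3,1,0],[2,-2,1,1]] U=[[-5,0,1,-5],[0,5,-5,0],[0,0,-2,4],[0,0,0,-3]]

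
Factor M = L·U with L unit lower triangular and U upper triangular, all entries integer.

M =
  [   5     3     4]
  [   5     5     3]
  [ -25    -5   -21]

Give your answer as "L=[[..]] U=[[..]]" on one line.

L=[[1,0,0],[1,1,0],[-5,5,1]] U=[[5,3,4],[0,2,-1],[0,0,4]]

  row1 -= 1·row0 → [0,2,-1]
  row2 -= -5·row0 → [0,10,-1]
  row2 -= 5·row1 → [0,0,4]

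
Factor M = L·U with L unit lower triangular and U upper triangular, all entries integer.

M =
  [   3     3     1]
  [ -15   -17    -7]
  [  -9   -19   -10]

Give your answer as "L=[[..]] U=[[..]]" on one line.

  row1 -= -5·row0 → [0,-2,-2]
  row2 -= -3·row0 → [0,-10,-7]
  row2 -= 5·row1 → [0,0,3]

L=[[1,0,0],[-5,1,0],[-3,5,1]] U=[[3,3,1],[0,-2,-2],[0,0,3]]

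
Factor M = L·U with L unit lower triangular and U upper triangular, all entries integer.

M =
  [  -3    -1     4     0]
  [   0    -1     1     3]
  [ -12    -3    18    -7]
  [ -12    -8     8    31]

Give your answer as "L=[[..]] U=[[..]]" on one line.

  R1 -= 0·R0 → [0,-1,1,3]
  R2 -= 4·R0 → [0,1,2,-7]
  R3 -= 4·R0 → [0,-4,-8,31]
  R2 -= -1·R1 → [0,0,3,-4]
  R3 -= 4·R1 → [0,0,-12,19]
  R3 -= -4·R2 → [0,0,0,3]

L=[[1,0,0,0],[0,1,0,0],[4,-1,1,0],[4,4,-4,1]] U=[[-3,-1,4,0],[0,-1,1,3],[0,0,3,-4],[0,0,0,3]]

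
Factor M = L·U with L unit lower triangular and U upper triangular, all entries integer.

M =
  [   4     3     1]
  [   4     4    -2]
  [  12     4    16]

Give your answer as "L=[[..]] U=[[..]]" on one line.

L=[[1,0,0],[1,1,0],[3,-5,1]] U=[[4,3,1],[0,1,-3],[0,0,-2]]

  R1 -= 1·R0 → [0,1,-3]
  R2 -= 3·R0 → [0,-5,13]
  R2 -= -5·R1 → [0,0,-2]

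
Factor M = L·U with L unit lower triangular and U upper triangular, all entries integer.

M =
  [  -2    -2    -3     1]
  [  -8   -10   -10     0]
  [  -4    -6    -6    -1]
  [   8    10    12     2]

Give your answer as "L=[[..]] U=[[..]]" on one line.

  R1 -= 4·R0 → [0,-2,2,-4]
  R2 -= 2·R0 → [0,-2,0,-3]
  R3 -= -4·R0 → [0,2,0,6]
  R2 -= 1·R1 → [0,0,-2,1]
  R3 -= -1·R1 → [0,0,2,2]
  R3 -= -1·R2 → [0,0,0,3]

L=[[1,0,0,0],[4,1,0,0],[2,1,1,0],[-4,-1,-1,1]] U=[[-2,-2,-3,1],[0,-2,2,-4],[0,0,-2,1],[0,0,0,3]]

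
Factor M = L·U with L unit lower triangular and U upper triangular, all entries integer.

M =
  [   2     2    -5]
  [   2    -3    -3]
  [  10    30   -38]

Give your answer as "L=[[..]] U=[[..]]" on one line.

  R1 -= 1·R0 → [0,-5,2]
  R2 -= 5·R0 → [0,20,-13]
  R2 -= -4·R1 → [0,0,-5]

L=[[1,0,0],[1,1,0],[5,-4,1]] U=[[2,2,-5],[0,-5,2],[0,0,-5]]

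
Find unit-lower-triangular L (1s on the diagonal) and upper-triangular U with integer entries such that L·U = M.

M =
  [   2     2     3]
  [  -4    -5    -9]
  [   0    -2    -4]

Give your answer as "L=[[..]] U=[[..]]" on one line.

  r1 -= -2·r0 → [0,-1,-3]
  r2 -= 0·r0 → [0,-2,-4]
  r2 -= 2·r1 → [0,0,2]

L=[[1,0,0],[-2,1,0],[0,2,1]] U=[[2,2,3],[0,-1,-3],[0,0,2]]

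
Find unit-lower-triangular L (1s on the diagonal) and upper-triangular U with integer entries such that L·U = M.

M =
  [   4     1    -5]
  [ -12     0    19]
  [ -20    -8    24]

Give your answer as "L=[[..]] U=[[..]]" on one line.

  row1 -= -3·row0 → [0,3,4]
  row2 -= -5·row0 → [0,-3,-1]
  row2 -= -1·row1 → [0,0,3]

L=[[1,0,0],[-3,1,0],[-5,-1,1]] U=[[4,1,-5],[0,3,4],[0,0,3]]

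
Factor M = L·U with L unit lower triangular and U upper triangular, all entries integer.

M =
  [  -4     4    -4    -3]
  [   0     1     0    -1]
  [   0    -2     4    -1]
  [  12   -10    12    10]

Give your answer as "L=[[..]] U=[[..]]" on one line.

L=[[1,0,0,0],[0,1,0,0],[0,-2,1,0],[-3,2,0,1]] U=[[-4,4,-4,-3],[0,1,0,-1],[0,0,4,-3],[0,0,0,3]]

  r1 -= 0·r0 → [0,1,0,-1]
  r2 -= 0·r0 → [0,-2,4,-1]
  r3 -= -3·r0 → [0,2,0,1]
  r2 -= -2·r1 → [0,0,4,-3]
  r3 -= 2·r1 → [0,0,0,3]
  r3 -= 0·r2 → [0,0,0,3]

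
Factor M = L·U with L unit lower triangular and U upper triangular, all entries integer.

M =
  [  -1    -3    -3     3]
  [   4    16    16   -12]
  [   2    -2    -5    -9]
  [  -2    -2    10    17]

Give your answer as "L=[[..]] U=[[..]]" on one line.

L=[[1,0,0,0],[-4,1,0,0],[-2,-2,1,0],[2,1,-4,1]] U=[[-1,-3,-3,3],[0,4,4,0],[0,0,-3,-3],[0,0,0,-1]]

  r1 -= -4·r0 → [0,4,4,0]
  r2 -= -2·r0 → [0,-8,-11,-3]
  r3 -= 2·r0 → [0,4,16,11]
  r2 -= -2·r1 → [0,0,-3,-3]
  r3 -= 1·r1 → [0,0,12,11]
  r3 -= -4·r2 → [0,0,0,-1]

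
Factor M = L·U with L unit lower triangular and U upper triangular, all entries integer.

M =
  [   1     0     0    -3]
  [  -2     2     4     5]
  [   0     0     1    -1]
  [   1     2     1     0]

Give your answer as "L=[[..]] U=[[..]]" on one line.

L=[[1,0,0,0],[-2,1,0,0],[0,0,1,0],[1,1,-3,1]] U=[[1,0,0,-3],[0,2,4,-1],[0,0,1,-1],[0,0,0,1]]

  row1 -= -2·row0 → [0,2,4,-1]
  row2 -= 0·row0 → [0,0,1,-1]
  row3 -= 1·row0 → [0,2,1,3]
  row2 -= 0·row1 → [0,0,1,-1]
  row3 -= 1·row1 → [0,0,-3,4]
  row3 -= -3·row2 → [0,0,0,1]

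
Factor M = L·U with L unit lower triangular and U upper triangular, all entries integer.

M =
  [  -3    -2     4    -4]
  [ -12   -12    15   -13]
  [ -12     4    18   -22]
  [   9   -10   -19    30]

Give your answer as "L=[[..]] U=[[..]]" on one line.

  r1 -= 4·r0 → [0,-4,-1,3]
  r2 -= 4·r0 → [0,12,2,-6]
  r3 -= -3·r0 → [0,-16,-7,18]
  r2 -= -3·r1 → [0,0,-1,3]
  r3 -= 4·r1 → [0,0,-3,6]
  r3 -= 3·r2 → [0,0,0,-3]

L=[[1,0,0,0],[4,1,0,0],[4,-3,1,0],[-3,4,3,1]] U=[[-3,-2,4,-4],[0,-4,-1,3],[0,0,-1,3],[0,0,0,-3]]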